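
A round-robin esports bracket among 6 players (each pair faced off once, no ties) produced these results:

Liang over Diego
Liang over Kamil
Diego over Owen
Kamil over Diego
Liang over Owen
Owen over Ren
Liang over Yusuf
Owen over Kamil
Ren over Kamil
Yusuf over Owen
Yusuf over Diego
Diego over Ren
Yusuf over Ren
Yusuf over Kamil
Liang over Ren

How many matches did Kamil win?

Kamil's results: beat Diego; lost to Liang, Ren, Yusuf, Owen.
That is 1 win.

1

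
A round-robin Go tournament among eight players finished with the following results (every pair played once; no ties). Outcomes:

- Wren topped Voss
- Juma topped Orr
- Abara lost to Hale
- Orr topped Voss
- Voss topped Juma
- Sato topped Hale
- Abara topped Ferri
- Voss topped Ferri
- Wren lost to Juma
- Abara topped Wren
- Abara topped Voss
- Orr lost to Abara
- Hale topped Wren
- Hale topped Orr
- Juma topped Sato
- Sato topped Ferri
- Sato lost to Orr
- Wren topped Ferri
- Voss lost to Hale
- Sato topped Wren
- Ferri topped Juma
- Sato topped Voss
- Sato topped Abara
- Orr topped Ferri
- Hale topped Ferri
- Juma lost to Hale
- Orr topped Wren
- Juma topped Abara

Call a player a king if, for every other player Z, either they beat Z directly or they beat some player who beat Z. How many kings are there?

4

Hale reaches everyone (king).
Wren cannot reach Hale, Abara, Orr, Sato in two steps.
Abara cannot reach Hale in two steps.
Juma reaches everyone (king).
Voss cannot reach Hale in two steps.
Orr reaches everyone (king).
Ferri cannot reach Hale, Voss in two steps.
Sato reaches everyone (king).
Kings: Hale, Juma, Orr, Sato — 4.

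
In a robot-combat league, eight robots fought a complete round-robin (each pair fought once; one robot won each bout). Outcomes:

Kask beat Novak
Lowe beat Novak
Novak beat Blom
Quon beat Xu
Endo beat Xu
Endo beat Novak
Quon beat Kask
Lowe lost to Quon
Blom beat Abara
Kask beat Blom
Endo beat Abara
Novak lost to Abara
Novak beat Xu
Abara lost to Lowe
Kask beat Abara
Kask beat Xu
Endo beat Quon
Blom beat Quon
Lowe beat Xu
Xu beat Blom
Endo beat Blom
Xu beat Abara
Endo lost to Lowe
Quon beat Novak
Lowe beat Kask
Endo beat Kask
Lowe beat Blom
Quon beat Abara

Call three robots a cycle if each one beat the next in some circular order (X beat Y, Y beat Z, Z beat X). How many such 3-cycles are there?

Win totals: Abara 1, Blom 2, Quon 5, Kask 4, Endo 6, Xu 2, Lowe 6, Novak 2.
A robot with w wins dominates both others in C(w,2) triples; summing gives 0 + 1 + 10 + 6 + 15 + 1 + 15 + 1 = 49 transitive triples.
Total triples C(8,3) = 56, so cyclic triples = 56 − 49 = 7.

7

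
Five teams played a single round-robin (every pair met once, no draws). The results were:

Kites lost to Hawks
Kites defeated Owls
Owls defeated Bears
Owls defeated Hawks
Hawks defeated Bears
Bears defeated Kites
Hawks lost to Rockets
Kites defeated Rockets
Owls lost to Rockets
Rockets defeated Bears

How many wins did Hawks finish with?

2

Hawks' results: beat Kites, Bears; lost to Rockets, Owls.
That is 2 wins.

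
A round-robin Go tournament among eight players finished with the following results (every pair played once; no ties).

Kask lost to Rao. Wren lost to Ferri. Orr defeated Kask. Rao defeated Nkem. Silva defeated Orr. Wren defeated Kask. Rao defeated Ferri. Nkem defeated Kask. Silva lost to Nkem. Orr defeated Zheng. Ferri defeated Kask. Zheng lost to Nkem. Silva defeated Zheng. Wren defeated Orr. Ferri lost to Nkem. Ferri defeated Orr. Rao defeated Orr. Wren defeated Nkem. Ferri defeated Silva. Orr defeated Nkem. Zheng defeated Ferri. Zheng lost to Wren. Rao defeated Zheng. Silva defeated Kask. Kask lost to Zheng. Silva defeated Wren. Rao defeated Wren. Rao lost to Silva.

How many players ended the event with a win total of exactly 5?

Win totals: Zheng 2, Nkem 4, Rao 6, Wren 4, Ferri 4, Silva 5, Kask 0, Orr 3.
Exactly 5: Silva — 1 player.

1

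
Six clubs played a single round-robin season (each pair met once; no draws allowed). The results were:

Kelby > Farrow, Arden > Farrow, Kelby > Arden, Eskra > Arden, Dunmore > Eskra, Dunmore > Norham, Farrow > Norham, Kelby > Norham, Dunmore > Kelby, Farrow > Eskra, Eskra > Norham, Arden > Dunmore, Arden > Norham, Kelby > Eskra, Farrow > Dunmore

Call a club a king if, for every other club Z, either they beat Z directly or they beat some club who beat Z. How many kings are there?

Arden reaches everyone (king).
Dunmore reaches everyone (king).
Farrow reaches everyone (king).
Eskra cannot reach Kelby in two steps.
Kelby reaches everyone (king).
Norham cannot reach Arden, Dunmore, Farrow, Eskra, Kelby in two steps.
Kings: Arden, Dunmore, Farrow, Kelby — 4.

4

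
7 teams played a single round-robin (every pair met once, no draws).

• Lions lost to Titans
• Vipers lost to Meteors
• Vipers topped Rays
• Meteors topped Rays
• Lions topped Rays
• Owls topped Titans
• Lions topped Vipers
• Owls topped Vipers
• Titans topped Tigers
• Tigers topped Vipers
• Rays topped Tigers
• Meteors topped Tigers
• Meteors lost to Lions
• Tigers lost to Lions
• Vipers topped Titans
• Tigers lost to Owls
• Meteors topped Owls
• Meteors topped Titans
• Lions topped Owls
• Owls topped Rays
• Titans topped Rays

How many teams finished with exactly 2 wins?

1

Win totals: Meteors 5, Rays 1, Lions 5, Tigers 1, Vipers 2, Titans 3, Owls 4.
Exactly 2: Vipers — 1 team.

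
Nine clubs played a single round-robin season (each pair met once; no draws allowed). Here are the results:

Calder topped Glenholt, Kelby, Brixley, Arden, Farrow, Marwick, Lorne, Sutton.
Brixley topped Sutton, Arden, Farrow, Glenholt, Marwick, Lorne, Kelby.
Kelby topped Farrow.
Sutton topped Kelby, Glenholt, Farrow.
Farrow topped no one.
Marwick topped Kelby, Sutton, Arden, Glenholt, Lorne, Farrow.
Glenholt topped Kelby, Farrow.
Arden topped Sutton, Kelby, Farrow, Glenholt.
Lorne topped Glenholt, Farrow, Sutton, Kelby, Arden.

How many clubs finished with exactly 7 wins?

1

Win totals: Lorne 5, Calder 8, Kelby 1, Sutton 3, Marwick 6, Farrow 0, Brixley 7, Arden 4, Glenholt 2.
Exactly 7: Brixley — 1 club.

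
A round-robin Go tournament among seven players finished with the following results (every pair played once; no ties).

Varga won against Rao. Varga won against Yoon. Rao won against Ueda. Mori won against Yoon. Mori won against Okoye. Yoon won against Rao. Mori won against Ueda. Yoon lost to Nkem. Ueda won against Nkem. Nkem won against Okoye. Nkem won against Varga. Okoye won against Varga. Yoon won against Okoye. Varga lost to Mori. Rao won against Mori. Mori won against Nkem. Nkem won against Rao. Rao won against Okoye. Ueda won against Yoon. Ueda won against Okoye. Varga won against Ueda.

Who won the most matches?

Mori

Win totals: Nkem 4, Mori 5, Varga 3, Rao 3, Okoye 1, Ueda 3, Yoon 2.
Mori leads with 5 wins (next highest: 4).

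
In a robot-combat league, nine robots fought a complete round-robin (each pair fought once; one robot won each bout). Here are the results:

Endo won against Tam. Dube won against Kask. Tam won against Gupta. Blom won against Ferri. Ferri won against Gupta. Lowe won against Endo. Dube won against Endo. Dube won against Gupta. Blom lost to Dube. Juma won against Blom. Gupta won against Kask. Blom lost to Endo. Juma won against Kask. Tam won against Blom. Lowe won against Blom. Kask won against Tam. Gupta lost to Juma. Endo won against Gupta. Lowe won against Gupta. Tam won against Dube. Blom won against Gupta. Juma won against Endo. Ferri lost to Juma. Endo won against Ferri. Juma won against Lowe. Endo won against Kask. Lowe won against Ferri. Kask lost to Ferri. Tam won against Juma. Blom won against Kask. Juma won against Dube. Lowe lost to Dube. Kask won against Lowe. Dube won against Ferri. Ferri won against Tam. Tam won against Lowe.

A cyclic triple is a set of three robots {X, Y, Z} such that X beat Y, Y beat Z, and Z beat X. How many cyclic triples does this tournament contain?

15

Win totals: Ferri 3, Kask 2, Gupta 1, Blom 3, Juma 7, Lowe 4, Tam 5, Dube 6, Endo 5.
A robot with w wins dominates both others in C(w,2) triples; summing gives 3 + 1 + 0 + 3 + 21 + 6 + 10 + 15 + 10 = 69 transitive triples.
Total triples C(9,3) = 84, so cyclic triples = 84 − 69 = 15.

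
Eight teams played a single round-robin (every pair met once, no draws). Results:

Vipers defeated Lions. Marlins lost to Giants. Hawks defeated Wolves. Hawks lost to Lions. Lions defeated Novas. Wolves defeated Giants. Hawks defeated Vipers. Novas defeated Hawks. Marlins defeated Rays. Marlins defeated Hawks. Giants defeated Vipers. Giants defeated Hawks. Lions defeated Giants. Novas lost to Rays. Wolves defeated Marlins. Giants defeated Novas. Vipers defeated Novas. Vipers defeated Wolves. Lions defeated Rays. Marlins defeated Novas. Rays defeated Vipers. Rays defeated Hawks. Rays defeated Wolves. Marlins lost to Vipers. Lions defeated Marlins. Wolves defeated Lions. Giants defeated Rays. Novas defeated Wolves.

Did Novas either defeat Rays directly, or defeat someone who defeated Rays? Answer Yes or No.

Novas did not beat Rays directly.
Novas beat Hawks, Wolves, but each of them lost to Rays. No two-step path.

No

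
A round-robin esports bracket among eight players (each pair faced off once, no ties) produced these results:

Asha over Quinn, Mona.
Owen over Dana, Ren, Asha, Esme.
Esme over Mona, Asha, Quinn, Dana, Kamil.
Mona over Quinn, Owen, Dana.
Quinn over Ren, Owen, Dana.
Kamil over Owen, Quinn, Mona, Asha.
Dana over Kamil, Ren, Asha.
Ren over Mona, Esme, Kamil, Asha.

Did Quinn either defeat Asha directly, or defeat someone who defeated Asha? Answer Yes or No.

Quinn did not beat Asha directly.
Quinn beat Ren, Dana, Owen. Of those, Ren beat Asha.

Yes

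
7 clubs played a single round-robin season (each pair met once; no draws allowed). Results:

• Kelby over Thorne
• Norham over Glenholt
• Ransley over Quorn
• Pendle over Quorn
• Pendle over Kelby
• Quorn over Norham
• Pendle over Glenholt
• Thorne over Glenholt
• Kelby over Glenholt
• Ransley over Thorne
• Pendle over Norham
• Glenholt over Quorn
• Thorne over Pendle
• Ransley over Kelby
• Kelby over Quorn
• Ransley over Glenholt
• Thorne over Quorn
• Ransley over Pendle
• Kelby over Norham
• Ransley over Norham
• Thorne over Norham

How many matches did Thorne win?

4

Thorne's results: beat Norham, Pendle, Glenholt, Quorn; lost to Kelby, Ransley.
That is 4 wins.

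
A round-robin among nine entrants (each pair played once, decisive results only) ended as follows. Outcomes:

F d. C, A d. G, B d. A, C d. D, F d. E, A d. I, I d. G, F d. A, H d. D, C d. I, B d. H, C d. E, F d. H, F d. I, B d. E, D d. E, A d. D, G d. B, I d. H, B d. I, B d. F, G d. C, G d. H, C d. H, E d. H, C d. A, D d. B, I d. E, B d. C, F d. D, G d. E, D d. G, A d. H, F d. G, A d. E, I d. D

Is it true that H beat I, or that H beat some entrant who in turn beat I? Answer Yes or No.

H did not beat I directly.
H beat D, but each of them lost to I. No two-step path.

No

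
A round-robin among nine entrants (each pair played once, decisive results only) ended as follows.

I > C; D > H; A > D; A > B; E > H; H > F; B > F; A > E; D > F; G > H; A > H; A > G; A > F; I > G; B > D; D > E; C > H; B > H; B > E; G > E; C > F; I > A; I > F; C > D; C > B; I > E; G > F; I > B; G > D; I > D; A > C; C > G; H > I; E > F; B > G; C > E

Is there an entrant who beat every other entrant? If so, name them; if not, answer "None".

None

Highest win total is I with 7 (out of 8 possible).
I lost to H, so no entrant went undefeated.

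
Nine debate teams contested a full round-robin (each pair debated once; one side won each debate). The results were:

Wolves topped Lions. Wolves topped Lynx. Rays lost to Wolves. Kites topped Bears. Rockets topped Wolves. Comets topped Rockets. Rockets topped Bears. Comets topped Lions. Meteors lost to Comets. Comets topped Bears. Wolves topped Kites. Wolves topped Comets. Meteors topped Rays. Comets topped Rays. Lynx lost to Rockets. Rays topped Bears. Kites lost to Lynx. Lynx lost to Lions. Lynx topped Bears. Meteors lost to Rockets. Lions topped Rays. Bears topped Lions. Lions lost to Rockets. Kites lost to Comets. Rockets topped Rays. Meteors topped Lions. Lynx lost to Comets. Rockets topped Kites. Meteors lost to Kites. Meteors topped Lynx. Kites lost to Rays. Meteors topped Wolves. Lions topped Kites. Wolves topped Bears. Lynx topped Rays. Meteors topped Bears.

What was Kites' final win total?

2

Kites' results: beat Meteors, Bears; lost to Lynx, Wolves, Comets, Rockets, Lions, Rays.
That is 2 wins.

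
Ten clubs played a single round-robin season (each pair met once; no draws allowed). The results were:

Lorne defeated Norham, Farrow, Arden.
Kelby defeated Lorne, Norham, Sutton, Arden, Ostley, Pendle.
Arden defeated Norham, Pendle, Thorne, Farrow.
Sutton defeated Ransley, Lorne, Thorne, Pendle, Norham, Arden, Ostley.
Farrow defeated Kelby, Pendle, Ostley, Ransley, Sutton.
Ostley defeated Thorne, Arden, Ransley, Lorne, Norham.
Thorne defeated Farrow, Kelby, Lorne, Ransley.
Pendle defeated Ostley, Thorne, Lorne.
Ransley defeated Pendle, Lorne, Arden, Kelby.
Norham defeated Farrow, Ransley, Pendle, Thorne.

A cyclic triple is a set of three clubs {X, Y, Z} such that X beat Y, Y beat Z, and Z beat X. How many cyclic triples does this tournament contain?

34

Win totals: Kelby 6, Sutton 7, Arden 4, Lorne 3, Farrow 5, Norham 4, Ransley 4, Ostley 5, Pendle 3, Thorne 4.
A club with w wins dominates both others in C(w,2) triples; summing gives 15 + 21 + 6 + 3 + 10 + 6 + 6 + 10 + 3 + 6 = 86 transitive triples.
Total triples C(10,3) = 120, so cyclic triples = 120 − 86 = 34.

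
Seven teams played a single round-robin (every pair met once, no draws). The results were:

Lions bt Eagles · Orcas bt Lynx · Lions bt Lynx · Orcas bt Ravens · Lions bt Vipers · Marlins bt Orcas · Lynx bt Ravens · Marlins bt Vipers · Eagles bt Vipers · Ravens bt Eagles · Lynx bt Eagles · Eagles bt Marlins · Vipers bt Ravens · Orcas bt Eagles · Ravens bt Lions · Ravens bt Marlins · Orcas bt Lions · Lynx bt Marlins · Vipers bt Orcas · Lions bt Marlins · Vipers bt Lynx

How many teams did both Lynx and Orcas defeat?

2

Lynx beat: Marlins, Eagles, Ravens.
Orcas beat: Eagles, Lynx, Lions, Ravens.
Both beat: Eagles, Ravens — 2.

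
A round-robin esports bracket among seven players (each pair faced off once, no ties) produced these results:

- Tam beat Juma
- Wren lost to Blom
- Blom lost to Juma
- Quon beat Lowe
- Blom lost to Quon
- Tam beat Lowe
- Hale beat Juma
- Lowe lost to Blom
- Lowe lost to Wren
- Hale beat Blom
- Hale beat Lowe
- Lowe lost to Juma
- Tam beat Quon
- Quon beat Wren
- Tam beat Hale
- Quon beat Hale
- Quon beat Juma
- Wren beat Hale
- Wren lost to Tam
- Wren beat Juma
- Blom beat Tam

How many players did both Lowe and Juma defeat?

0

Lowe beat: no one.
Juma beat: Lowe, Blom.
No one was beaten by both.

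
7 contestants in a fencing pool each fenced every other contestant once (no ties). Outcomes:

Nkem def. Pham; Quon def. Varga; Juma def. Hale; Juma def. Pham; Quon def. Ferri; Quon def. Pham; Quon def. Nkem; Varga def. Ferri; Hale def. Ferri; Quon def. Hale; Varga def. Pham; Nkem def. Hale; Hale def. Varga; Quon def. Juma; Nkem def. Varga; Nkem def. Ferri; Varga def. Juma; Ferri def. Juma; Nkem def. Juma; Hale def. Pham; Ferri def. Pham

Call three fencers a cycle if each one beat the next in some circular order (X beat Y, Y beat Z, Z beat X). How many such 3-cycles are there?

2

Win totals: Nkem 5, Varga 3, Hale 3, Quon 6, Ferri 2, Juma 2, Pham 0.
A fencer with w wins dominates both others in C(w,2) triples; summing gives 10 + 3 + 3 + 15 + 1 + 1 + 0 = 33 transitive triples.
Total triples C(7,3) = 35, so cyclic triples = 35 − 33 = 2.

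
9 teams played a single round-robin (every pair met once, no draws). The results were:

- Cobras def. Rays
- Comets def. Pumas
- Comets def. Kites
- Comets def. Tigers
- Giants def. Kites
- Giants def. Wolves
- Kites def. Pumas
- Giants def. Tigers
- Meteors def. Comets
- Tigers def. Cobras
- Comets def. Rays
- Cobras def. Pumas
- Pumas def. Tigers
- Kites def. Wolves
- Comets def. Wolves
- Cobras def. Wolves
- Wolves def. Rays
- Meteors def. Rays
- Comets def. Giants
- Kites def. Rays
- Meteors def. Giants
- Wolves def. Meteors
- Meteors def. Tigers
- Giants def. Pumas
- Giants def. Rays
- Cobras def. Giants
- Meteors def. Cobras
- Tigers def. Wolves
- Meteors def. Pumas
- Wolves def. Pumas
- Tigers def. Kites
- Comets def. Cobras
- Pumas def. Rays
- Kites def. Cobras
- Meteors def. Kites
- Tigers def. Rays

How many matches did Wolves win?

Wolves' results: beat Meteors, Pumas, Rays; lost to Comets, Tigers, Kites, Giants, Cobras.
That is 3 wins.

3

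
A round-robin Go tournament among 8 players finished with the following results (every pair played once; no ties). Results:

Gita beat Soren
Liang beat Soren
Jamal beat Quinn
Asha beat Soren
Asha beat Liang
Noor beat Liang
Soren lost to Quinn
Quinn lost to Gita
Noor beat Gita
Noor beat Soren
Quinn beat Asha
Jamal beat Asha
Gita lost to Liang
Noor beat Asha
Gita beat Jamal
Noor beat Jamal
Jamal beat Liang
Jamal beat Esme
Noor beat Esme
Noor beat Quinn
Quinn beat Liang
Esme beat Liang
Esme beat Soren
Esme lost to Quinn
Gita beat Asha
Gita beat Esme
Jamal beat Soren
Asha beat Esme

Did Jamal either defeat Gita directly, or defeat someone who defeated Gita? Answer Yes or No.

Jamal did not beat Gita directly.
Jamal beat Liang, Asha, Esme, Soren, Quinn. Of those, Liang beat Gita.

Yes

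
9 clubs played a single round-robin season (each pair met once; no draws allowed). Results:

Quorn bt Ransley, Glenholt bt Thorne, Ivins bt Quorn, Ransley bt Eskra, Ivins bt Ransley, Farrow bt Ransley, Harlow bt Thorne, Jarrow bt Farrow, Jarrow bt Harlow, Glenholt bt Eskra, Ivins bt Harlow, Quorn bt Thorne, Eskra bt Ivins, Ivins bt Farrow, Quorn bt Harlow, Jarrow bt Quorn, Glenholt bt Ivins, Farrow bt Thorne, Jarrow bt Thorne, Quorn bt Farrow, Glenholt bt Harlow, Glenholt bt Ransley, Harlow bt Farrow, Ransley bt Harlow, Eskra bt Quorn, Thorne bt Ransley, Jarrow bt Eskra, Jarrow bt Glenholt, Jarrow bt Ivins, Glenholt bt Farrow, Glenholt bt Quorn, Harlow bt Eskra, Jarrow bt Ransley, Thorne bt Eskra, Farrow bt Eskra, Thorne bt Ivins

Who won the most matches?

Win totals: Ivins 4, Ransley 2, Glenholt 7, Jarrow 8, Eskra 2, Thorne 3, Farrow 3, Quorn 4, Harlow 3.
Jarrow leads with 8 wins (next highest: 7).

Jarrow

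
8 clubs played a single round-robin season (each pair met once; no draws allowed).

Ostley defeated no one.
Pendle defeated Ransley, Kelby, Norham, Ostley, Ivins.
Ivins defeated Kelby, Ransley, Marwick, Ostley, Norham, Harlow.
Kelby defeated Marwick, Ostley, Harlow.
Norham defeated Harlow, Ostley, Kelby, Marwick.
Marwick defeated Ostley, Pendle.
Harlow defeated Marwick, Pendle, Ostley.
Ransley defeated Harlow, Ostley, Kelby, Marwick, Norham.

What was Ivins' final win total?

Ivins' results: beat Kelby, Marwick, Norham, Harlow, Ostley, Ransley; lost to Pendle.
That is 6 wins.

6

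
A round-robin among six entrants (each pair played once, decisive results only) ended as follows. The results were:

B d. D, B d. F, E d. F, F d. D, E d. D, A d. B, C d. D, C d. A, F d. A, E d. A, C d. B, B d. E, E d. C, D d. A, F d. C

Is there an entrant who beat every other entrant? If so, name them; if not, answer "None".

Highest win total is E with 4 (out of 5 possible).
E lost to B, so no entrant went undefeated.

None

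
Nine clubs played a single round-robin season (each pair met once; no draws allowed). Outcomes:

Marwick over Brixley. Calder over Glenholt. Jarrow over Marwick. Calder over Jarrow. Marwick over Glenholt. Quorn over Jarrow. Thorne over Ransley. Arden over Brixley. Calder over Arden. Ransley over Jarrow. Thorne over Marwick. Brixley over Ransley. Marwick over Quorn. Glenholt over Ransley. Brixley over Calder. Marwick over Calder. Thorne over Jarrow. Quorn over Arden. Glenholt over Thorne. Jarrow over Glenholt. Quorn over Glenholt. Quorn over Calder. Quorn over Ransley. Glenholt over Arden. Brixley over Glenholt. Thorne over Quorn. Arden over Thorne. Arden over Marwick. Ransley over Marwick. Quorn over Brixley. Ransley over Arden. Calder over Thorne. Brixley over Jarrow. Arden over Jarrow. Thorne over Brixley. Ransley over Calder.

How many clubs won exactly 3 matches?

1

Win totals: Glenholt 3, Calder 4, Thorne 5, Marwick 4, Quorn 6, Brixley 4, Arden 4, Ransley 4, Jarrow 2.
Exactly 3: Glenholt — 1 club.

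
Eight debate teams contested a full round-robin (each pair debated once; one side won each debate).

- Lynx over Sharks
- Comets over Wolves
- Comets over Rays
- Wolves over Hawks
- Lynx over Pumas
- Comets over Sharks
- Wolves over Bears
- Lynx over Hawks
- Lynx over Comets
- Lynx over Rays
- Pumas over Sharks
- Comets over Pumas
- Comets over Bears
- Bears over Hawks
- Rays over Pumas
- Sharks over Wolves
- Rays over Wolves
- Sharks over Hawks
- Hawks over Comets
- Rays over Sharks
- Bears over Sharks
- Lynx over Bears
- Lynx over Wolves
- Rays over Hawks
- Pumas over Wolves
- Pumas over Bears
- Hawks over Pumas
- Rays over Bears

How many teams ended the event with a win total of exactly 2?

Win totals: Bears 2, Hawks 2, Pumas 3, Comets 5, Lynx 7, Sharks 2, Rays 5, Wolves 2.
Exactly 2: Bears, Hawks, Sharks, Wolves — 4 teams.

4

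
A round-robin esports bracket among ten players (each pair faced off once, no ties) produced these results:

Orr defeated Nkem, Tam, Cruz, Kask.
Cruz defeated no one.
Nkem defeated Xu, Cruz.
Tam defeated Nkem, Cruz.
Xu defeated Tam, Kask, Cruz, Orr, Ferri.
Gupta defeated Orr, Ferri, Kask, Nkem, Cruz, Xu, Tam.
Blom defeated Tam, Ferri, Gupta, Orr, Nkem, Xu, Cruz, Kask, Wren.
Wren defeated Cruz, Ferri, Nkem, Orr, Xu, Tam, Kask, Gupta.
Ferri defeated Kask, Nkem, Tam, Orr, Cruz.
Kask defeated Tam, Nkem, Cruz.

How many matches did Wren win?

Wren's results: beat Tam, Ferri, Xu, Orr, Cruz, Nkem, Kask, Gupta; lost to Blom.
That is 8 wins.

8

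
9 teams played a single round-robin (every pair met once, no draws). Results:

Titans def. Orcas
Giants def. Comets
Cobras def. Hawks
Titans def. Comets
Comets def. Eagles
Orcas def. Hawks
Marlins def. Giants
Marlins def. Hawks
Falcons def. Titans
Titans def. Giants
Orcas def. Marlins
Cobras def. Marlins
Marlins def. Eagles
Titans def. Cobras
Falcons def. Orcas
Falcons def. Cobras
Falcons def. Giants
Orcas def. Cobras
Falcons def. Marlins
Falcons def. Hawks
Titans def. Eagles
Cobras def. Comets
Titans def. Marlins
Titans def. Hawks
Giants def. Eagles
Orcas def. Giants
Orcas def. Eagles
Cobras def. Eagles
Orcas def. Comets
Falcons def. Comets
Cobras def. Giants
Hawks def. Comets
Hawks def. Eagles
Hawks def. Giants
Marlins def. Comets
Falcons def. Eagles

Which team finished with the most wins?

Falcons

Win totals: Marlins 4, Hawks 3, Falcons 8, Eagles 0, Cobras 5, Comets 1, Giants 2, Titans 7, Orcas 6.
Falcons leads with 8 wins (next highest: 7).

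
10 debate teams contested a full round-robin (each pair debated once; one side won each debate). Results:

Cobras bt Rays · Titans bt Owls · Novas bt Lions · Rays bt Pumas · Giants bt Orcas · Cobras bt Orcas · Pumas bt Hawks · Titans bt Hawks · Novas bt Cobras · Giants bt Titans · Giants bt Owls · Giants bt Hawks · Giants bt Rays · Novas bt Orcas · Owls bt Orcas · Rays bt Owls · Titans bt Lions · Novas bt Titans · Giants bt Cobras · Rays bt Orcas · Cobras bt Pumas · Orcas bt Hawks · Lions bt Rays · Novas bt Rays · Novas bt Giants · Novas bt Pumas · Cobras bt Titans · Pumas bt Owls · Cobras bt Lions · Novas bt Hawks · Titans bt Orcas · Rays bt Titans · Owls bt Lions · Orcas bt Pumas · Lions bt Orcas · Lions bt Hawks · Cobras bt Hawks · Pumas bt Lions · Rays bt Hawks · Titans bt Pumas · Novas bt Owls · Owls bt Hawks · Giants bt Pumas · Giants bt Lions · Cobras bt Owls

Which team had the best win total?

Novas

Win totals: Lions 3, Owls 3, Titans 5, Pumas 3, Hawks 0, Novas 9, Rays 5, Orcas 2, Giants 8, Cobras 7.
Novas leads with 9 wins (next highest: 8).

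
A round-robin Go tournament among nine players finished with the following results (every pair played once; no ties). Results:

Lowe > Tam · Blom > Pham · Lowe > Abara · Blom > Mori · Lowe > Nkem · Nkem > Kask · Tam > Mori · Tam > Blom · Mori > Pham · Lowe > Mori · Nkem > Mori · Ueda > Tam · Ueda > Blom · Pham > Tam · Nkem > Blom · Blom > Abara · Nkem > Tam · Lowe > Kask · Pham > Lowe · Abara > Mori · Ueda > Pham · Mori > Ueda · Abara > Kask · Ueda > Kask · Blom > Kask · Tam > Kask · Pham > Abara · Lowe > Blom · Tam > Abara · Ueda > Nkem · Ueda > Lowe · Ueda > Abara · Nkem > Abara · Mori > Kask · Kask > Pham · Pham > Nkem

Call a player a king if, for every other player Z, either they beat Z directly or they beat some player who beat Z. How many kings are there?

4

Tam cannot reach Nkem, Lowe in two steps.
Ueda reaches everyone (king).
Kask cannot reach Ueda, Blom, Mori in two steps.
Blom reaches everyone (king).
Pham cannot reach Ueda in two steps.
Mori reaches everyone (king).
Nkem cannot reach Lowe in two steps.
Lowe reaches everyone (king).
Abara cannot reach Tam, Blom, Nkem, Lowe in two steps.
Kings: Ueda, Blom, Mori, Lowe — 4.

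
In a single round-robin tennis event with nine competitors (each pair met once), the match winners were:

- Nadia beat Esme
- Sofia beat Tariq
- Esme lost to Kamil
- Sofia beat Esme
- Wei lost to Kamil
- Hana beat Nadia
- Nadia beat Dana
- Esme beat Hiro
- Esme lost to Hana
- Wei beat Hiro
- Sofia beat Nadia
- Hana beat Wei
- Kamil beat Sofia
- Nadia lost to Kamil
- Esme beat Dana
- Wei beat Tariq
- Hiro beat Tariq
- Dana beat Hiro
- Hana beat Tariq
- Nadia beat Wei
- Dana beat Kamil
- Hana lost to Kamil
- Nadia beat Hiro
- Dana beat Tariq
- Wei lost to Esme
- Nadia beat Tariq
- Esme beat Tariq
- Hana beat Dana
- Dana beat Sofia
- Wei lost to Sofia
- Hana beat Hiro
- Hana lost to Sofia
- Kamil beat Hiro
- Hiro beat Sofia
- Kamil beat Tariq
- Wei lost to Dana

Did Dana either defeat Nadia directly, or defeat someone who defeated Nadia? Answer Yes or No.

Yes

Dana did not beat Nadia directly.
Dana beat Wei, Sofia, Hiro, Tariq, Kamil. Of those, Sofia beat Nadia.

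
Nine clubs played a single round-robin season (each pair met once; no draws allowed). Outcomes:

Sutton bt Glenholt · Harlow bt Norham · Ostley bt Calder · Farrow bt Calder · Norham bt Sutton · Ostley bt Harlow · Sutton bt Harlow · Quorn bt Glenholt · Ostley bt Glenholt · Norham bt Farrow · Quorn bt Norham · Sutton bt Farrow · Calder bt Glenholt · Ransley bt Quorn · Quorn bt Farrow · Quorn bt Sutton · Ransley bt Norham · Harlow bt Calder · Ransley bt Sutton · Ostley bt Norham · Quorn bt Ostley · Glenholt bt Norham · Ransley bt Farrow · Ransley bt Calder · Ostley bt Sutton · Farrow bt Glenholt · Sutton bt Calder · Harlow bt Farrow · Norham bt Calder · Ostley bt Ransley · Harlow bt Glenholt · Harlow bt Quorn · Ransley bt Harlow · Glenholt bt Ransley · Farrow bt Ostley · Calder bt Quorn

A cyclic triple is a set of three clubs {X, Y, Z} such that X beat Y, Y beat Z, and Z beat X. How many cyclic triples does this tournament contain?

20

Win totals: Ransley 6, Calder 2, Farrow 3, Quorn 5, Sutton 4, Norham 3, Ostley 6, Glenholt 2, Harlow 5.
A club with w wins dominates both others in C(w,2) triples; summing gives 15 + 1 + 3 + 10 + 6 + 3 + 15 + 1 + 10 = 64 transitive triples.
Total triples C(9,3) = 84, so cyclic triples = 84 − 64 = 20.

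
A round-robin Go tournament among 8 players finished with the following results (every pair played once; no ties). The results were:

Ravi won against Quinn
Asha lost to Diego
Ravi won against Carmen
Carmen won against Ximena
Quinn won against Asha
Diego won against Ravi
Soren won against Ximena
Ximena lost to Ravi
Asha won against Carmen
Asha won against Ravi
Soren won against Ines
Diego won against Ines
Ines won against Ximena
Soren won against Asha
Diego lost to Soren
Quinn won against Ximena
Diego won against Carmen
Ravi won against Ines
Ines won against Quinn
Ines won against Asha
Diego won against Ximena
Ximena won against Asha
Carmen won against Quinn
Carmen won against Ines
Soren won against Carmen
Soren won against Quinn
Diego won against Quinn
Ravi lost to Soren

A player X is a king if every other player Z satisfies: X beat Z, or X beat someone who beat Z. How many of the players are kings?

Carmen cannot reach Ravi, Diego, Soren in two steps.
Ines cannot reach Diego, Soren in two steps.
Ravi cannot reach Diego, Soren in two steps.
Diego cannot reach Soren in two steps.
Ximena cannot reach Ines, Diego, Quinn, Soren in two steps.
Asha cannot reach Diego, Soren in two steps.
Quinn cannot reach Ines, Diego, Soren in two steps.
Soren reaches everyone (king).
Kings: Soren — 1.

1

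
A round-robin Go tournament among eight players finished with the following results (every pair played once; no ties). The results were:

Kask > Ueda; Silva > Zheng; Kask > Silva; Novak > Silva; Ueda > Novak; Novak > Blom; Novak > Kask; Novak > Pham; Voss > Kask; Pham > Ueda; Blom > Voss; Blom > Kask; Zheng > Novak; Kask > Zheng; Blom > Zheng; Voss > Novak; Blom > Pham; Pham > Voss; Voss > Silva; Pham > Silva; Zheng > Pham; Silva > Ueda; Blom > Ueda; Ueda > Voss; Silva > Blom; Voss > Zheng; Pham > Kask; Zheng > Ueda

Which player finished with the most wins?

Blom

Win totals: Voss 4, Novak 4, Blom 5, Zheng 3, Pham 4, Ueda 2, Kask 3, Silva 3.
Blom leads with 5 wins (next highest: 4).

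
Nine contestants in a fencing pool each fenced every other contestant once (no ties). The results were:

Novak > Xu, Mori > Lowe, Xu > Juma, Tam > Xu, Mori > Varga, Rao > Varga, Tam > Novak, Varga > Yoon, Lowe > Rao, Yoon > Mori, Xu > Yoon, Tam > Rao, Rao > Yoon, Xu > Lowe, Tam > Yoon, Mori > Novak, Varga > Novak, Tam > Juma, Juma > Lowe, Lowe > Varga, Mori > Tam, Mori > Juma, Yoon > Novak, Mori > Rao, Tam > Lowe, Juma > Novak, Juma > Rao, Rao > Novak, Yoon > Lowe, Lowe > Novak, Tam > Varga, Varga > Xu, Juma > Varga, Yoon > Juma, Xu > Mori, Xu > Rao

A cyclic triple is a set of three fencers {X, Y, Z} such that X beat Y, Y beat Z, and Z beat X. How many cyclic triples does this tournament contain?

Win totals: Tam 7, Varga 3, Xu 5, Juma 4, Lowe 3, Rao 3, Novak 1, Mori 6, Yoon 4.
A fencer with w wins dominates both others in C(w,2) triples; summing gives 21 + 3 + 10 + 6 + 3 + 3 + 0 + 15 + 6 = 67 transitive triples.
Total triples C(9,3) = 84, so cyclic triples = 84 − 67 = 17.

17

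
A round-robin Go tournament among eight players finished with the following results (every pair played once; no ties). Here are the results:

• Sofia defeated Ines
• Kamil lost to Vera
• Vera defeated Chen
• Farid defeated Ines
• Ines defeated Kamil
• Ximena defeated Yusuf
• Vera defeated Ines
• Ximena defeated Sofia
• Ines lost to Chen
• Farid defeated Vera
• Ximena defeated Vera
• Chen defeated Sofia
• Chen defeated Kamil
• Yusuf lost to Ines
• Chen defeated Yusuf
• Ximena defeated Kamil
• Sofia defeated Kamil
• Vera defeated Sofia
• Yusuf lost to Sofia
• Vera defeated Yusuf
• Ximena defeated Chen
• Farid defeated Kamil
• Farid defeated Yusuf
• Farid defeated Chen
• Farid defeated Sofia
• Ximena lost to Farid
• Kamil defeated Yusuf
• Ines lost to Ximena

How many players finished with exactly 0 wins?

Win totals: Kamil 1, Sofia 3, Yusuf 0, Chen 4, Ximena 6, Farid 7, Vera 5, Ines 2.
Exactly 0: Yusuf — 1 player.

1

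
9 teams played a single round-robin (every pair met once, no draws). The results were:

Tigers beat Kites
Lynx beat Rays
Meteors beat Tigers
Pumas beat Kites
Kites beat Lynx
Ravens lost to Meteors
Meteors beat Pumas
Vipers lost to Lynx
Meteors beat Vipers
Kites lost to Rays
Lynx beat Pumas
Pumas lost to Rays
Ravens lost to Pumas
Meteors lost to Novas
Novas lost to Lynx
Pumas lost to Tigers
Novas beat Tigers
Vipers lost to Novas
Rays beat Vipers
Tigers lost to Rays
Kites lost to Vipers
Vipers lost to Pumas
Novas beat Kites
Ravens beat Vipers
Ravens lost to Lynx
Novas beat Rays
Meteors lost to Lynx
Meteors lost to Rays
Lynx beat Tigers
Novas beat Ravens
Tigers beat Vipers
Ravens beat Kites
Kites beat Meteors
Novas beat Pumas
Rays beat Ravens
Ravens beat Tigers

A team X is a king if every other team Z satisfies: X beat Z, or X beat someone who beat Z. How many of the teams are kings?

3

Pumas cannot reach Novas, Rays in two steps.
Tigers cannot reach Novas, Rays in two steps.
Meteors cannot reach Lynx, Novas, Rays in two steps.
Lynx reaches everyone (king).
Novas reaches everyone (king).
Ravens cannot reach Novas, Rays in two steps.
Vipers cannot reach Pumas, Tigers, Novas, Ravens, Rays in two steps.
Kites reaches everyone (king).
Rays cannot reach Novas in two steps.
Kings: Lynx, Novas, Kites — 3.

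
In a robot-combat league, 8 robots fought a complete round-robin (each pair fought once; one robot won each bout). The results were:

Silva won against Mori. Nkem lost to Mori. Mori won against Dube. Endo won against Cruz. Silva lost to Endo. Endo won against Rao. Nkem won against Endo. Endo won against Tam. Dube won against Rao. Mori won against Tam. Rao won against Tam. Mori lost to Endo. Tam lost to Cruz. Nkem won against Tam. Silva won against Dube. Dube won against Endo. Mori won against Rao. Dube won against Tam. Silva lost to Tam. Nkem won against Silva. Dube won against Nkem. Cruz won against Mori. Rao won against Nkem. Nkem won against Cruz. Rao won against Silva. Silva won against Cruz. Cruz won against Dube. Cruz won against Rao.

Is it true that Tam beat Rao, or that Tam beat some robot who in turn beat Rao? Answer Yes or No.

No

Tam did not beat Rao directly.
Tam beat Silva, but each of them lost to Rao. No two-step path.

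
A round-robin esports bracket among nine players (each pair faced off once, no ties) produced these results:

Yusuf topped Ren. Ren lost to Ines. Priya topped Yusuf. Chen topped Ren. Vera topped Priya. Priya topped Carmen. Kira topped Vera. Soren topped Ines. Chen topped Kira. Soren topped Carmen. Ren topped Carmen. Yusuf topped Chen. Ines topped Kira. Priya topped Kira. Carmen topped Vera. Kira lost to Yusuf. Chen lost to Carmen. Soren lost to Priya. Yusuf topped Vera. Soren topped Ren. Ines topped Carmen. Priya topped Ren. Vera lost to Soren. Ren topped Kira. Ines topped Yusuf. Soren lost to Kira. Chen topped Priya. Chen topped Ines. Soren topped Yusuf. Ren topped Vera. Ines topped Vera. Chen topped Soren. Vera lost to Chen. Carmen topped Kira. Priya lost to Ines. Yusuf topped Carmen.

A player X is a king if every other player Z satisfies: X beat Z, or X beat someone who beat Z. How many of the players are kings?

5

Kira cannot reach Chen in two steps.
Yusuf reaches everyone (king).
Vera cannot reach Chen, Ines in two steps.
Carmen cannot reach Yusuf in two steps.
Chen reaches everyone (king).
Priya reaches everyone (king).
Soren reaches everyone (king).
Ren cannot reach Yusuf, Ines in two steps.
Ines reaches everyone (king).
Kings: Yusuf, Chen, Priya, Soren, Ines — 5.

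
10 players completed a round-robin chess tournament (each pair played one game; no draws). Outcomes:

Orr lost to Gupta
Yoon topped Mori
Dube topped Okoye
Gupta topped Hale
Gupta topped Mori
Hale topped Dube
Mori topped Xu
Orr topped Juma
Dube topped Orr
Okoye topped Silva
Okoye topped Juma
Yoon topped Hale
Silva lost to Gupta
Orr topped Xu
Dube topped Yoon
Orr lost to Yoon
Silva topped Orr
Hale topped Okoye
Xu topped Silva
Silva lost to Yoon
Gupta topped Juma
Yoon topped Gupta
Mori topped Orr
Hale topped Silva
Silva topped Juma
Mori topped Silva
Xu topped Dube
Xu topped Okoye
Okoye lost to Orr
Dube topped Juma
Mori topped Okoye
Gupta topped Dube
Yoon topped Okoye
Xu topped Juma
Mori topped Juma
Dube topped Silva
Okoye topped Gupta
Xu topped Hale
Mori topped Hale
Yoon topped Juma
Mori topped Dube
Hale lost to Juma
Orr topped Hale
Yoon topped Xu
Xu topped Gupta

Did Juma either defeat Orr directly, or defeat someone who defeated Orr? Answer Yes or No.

Juma did not beat Orr directly.
Juma beat Hale, but each of them lost to Orr. No two-step path.

No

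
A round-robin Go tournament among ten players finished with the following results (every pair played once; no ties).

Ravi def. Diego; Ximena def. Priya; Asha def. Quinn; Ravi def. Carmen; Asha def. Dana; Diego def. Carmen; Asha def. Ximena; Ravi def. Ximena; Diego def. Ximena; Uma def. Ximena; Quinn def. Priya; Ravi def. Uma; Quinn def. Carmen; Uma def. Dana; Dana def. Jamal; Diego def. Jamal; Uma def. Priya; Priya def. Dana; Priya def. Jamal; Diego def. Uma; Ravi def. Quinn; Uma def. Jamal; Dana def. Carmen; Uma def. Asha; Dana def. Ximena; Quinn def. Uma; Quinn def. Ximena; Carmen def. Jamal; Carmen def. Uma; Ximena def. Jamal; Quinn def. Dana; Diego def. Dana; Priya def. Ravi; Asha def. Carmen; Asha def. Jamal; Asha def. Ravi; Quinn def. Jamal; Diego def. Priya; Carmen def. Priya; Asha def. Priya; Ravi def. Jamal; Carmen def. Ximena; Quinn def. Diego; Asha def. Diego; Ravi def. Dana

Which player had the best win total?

Win totals: Uma 5, Ravi 7, Dana 3, Asha 8, Diego 6, Priya 3, Jamal 0, Carmen 4, Quinn 7, Ximena 2.
Asha leads with 8 wins (next highest: 7).

Asha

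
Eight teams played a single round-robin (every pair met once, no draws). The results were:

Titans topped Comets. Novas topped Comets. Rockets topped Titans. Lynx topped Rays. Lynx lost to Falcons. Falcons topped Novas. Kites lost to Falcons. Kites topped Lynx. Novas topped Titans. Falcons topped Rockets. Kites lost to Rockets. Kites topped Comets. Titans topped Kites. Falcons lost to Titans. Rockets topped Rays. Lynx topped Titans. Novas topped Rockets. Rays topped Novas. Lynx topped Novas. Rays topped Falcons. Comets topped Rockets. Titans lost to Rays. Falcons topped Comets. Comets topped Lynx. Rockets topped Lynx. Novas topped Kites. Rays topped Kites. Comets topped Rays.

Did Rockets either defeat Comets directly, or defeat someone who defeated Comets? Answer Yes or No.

Rockets did not beat Comets directly.
Rockets beat Lynx, Rays, Kites, Titans. Of those, Kites beat Comets.

Yes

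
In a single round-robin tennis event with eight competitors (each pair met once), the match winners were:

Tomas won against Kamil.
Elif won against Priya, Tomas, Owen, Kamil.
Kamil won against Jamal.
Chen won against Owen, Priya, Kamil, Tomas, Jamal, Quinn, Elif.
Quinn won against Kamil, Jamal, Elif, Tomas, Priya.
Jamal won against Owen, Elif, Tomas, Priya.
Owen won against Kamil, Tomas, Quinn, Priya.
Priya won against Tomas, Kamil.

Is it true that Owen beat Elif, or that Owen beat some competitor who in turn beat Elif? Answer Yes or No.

Yes

Owen did not beat Elif directly.
Owen beat Priya, Kamil, Tomas, Quinn. Of those, Quinn beat Elif.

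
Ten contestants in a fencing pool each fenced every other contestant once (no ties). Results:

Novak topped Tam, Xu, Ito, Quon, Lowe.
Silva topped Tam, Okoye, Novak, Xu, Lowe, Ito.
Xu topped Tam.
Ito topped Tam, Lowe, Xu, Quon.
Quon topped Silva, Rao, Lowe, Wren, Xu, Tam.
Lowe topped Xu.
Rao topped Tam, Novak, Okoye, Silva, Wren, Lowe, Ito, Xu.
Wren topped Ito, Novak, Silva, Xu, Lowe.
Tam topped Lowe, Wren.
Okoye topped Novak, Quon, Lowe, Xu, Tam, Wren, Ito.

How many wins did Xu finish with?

Xu's results: beat Tam; lost to Rao, Silva, Wren, Lowe, Ito, Okoye, Novak, Quon.
That is 1 win.

1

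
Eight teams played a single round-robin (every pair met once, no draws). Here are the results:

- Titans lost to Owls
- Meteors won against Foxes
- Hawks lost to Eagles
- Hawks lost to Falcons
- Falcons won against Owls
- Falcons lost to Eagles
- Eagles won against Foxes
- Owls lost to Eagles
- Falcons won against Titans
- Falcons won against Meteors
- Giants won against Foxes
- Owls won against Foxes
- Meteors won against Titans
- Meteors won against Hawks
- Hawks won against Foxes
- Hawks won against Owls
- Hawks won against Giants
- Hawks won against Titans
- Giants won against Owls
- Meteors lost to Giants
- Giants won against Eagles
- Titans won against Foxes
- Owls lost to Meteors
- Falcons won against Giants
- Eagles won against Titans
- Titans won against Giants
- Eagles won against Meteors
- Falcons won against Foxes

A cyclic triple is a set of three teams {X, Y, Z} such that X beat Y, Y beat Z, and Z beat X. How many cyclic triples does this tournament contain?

6

Win totals: Giants 4, Meteors 4, Hawks 4, Owls 2, Titans 2, Falcons 6, Foxes 0, Eagles 6.
A team with w wins dominates both others in C(w,2) triples; summing gives 6 + 6 + 6 + 1 + 1 + 15 + 0 + 15 = 50 transitive triples.
Total triples C(8,3) = 56, so cyclic triples = 56 − 50 = 6.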